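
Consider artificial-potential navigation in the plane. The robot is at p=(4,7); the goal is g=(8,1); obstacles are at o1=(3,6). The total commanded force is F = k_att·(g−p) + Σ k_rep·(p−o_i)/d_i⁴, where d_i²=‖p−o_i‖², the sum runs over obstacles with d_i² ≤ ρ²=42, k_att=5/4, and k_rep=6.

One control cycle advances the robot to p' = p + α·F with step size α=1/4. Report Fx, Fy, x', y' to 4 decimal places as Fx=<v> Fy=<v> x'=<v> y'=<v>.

F_att = 5/4·(g−p) = 5/4·(4,-6) = (5.0000,-7.5000)
o1: d²=2 ≤ ρ²=42; F_rep = 6·(1,1)/2² = (1.5000,1.5000)
F = F_att + ΣF_rep = (6.5000,-6.0000)
p' = p + 1/4·F = (5.6250,5.5000)

Fx=6.5000 Fy=-6.0000 x'=5.6250 y'=5.5000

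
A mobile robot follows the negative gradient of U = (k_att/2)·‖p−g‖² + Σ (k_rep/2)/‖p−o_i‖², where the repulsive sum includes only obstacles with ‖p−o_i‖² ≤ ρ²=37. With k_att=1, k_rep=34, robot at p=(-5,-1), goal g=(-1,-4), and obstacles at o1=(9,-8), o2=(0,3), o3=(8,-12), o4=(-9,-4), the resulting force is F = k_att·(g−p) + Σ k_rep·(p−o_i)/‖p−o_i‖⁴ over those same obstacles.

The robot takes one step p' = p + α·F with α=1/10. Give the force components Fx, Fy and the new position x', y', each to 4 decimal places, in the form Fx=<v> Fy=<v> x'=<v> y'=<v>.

Fx=4.2176 Fy=-2.8368 x'=-4.5782 y'=-1.2837

F_att = 1·(g−p) = 1·(4,-3) = (4.0000,-3.0000)
o1: d²=245 > ρ²=37 → inactive
o2: d²=41 > ρ²=37 → inactive
o3: d²=290 > ρ²=37 → inactive
o4: d²=25 ≤ ρ²=37; F_rep = 34·(4,3)/25² = (0.2176,0.1632)
F = F_att + ΣF_rep = (4.2176,-2.8368)
p' = p + 1/10·F = (-4.5782,-1.2837)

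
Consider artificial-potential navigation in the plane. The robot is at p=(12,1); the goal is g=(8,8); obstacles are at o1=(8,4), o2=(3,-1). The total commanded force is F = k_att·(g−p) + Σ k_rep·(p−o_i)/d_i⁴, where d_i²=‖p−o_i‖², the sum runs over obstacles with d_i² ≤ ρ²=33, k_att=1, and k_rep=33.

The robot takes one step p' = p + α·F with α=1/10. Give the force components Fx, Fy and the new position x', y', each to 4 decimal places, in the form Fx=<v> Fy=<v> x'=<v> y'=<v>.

F_att = 1·(g−p) = 1·(-4,7) = (-4.0000,7.0000)
o1: d²=25 ≤ ρ²=33; F_rep = 33·(4,-3)/25² = (0.2112,-0.1584)
o2: d²=85 > ρ²=33 → inactive
F = F_att + ΣF_rep = (-3.7888,6.8416)
p' = p + 1/10·F = (11.6211,1.6842)

Fx=-3.7888 Fy=6.8416 x'=11.6211 y'=1.6842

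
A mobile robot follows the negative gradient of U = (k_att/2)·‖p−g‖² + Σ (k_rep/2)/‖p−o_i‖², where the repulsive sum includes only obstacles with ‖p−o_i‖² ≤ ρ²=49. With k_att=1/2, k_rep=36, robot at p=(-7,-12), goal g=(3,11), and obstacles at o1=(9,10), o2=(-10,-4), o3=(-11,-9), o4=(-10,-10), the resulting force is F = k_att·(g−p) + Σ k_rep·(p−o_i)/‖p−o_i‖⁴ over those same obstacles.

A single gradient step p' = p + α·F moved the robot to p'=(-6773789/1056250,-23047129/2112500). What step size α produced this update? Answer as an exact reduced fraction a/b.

α = 1/10

F_att = 1/2·(g−p) = 1/2·(10,23) = (5.0000,11.5000)
o1: d²=740 > ρ²=49 → inactive
o2: d²=73 > ρ²=49 → inactive
o3: d²=25 ≤ ρ²=49; F_rep = 36·(4,-3)/25² = (0.2304,-0.1728)
o4: d²=13 ≤ ρ²=49; F_rep = 36·(3,-2)/13² = (0.6391,-0.4260)
F = F_att + ΣF_rep = (5.8695,10.9012)
Δp = p'−p = (0.5869,1.0901); α = Δx/Fx = (619961/1056250) / (619961/105625) = 1/10
check: Δy/Fy = (2302871/2112500) / (2302871/211250) = 1/10 ✓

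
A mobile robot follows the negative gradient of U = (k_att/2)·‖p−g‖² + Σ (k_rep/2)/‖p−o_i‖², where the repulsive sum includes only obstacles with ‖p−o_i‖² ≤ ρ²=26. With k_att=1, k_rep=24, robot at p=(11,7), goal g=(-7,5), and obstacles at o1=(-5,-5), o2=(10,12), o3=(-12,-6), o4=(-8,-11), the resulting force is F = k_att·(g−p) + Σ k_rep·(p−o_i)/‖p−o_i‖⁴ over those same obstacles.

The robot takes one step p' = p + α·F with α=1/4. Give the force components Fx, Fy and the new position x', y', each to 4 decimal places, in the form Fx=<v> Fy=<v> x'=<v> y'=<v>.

Fx=-17.9645 Fy=-2.1775 x'=6.5089 y'=6.4556

F_att = 1·(g−p) = 1·(-18,-2) = (-18.0000,-2.0000)
o1: d²=400 > ρ²=26 → inactive
o2: d²=26 ≤ ρ²=26; F_rep = 24·(1,-5)/26² = (0.0355,-0.1775)
o3: d²=698 > ρ²=26 → inactive
o4: d²=685 > ρ²=26 → inactive
F = F_att + ΣF_rep = (-17.9645,-2.1775)
p' = p + 1/4·F = (6.5089,6.4556)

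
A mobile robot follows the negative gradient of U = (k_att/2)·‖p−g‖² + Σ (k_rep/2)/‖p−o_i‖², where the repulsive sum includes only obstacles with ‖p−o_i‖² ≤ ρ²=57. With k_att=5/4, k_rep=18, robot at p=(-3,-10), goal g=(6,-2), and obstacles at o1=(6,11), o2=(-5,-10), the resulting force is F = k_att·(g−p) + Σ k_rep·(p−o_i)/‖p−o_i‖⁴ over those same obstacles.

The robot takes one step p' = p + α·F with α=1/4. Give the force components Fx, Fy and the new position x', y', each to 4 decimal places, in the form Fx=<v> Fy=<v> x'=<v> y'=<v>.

Fx=13.5000 Fy=10.0000 x'=0.3750 y'=-7.5000

F_att = 5/4·(g−p) = 5/4·(9,8) = (11.2500,10.0000)
o1: d²=522 > ρ²=57 → inactive
o2: d²=4 ≤ ρ²=57; F_rep = 18·(2,0)/4² = (2.2500,0.0000)
F = F_att + ΣF_rep = (13.5000,10.0000)
p' = p + 1/4·F = (0.3750,-7.5000)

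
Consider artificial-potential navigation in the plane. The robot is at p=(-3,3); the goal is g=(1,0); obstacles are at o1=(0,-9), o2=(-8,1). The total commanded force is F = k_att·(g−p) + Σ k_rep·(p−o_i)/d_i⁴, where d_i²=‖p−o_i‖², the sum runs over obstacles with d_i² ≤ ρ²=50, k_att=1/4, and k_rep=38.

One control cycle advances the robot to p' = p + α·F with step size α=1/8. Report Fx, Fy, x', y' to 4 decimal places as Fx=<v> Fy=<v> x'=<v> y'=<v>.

F_att = 1/4·(g−p) = 1/4·(4,-3) = (1.0000,-0.7500)
o1: d²=153 > ρ²=50 → inactive
o2: d²=29 ≤ ρ²=50; F_rep = 38·(5,2)/29² = (0.2259,0.0904)
F = F_att + ΣF_rep = (1.2259,-0.6596)
p' = p + 1/8·F = (-2.8468,2.9175)

Fx=1.2259 Fy=-0.6596 x'=-2.8468 y'=2.9175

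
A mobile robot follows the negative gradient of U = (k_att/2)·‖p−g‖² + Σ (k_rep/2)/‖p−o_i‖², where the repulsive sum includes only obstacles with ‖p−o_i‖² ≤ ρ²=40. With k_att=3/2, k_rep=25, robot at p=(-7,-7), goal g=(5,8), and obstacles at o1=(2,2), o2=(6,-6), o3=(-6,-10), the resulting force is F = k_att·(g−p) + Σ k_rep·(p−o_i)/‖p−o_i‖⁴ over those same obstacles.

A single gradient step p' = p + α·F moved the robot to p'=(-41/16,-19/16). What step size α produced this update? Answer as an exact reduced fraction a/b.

F_att = 3/2·(g−p) = 3/2·(12,15) = (18.0000,22.5000)
o1: d²=162 > ρ²=40 → inactive
o2: d²=170 > ρ²=40 → inactive
o3: d²=10 ≤ ρ²=40; F_rep = 25·(-1,3)/10² = (-0.2500,0.7500)
F = F_att + ΣF_rep = (17.7500,23.2500)
Δp = p'−p = (4.4375,5.8125); α = Δx/Fx = (71/16) / (71/4) = 1/4
check: Δy/Fy = (93/16) / (93/4) = 1/4 ✓

α = 1/4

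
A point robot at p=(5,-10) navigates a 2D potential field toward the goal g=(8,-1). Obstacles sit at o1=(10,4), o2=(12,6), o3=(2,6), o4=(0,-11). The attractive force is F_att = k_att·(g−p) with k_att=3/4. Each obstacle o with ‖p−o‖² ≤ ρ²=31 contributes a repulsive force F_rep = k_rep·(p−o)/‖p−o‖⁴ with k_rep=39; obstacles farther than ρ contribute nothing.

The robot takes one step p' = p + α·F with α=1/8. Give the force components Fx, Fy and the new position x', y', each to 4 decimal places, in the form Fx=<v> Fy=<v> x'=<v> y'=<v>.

Fx=2.5385 Fy=6.8077 x'=5.3173 y'=-9.1490

F_att = 3/4·(g−p) = 3/4·(3,9) = (2.2500,6.7500)
o1: d²=221 > ρ²=31 → inactive
o2: d²=305 > ρ²=31 → inactive
o3: d²=265 > ρ²=31 → inactive
o4: d²=26 ≤ ρ²=31; F_rep = 39·(5,1)/26² = (0.2885,0.0577)
F = F_att + ΣF_rep = (2.5385,6.8077)
p' = p + 1/8·F = (5.3173,-9.1490)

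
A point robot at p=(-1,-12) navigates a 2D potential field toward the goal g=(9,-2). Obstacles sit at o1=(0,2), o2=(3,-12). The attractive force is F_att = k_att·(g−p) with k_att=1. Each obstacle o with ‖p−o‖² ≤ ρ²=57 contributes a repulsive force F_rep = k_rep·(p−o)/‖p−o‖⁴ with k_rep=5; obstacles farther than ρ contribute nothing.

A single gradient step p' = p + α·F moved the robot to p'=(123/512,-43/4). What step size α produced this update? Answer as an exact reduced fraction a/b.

F_att = 1·(g−p) = 1·(10,10) = (10.0000,10.0000)
o1: d²=197 > ρ²=57 → inactive
o2: d²=16 ≤ ρ²=57; F_rep = 5·(-4,0)/16² = (-0.0781,0.0000)
F = F_att + ΣF_rep = (9.9219,10.0000)
Δp = p'−p = (1.2402,1.2500); α = Δx/Fx = (635/512) / (635/64) = 1/8
check: Δy/Fy = (5/4) / (10) = 1/8 ✓

α = 1/8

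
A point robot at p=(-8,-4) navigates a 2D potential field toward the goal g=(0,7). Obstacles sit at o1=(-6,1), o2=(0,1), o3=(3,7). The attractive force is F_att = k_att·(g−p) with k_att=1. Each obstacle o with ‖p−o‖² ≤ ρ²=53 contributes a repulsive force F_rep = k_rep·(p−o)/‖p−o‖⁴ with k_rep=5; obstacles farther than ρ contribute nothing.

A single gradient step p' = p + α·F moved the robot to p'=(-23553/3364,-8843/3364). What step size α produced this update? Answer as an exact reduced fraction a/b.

α = 1/8

F_att = 1·(g−p) = 1·(8,11) = (8.0000,11.0000)
o1: d²=29 ≤ ρ²=53; F_rep = 5·(-2,-5)/29² = (-0.0119,-0.0297)
o2: d²=89 > ρ²=53 → inactive
o3: d²=242 > ρ²=53 → inactive
F = F_att + ΣF_rep = (7.9881,10.9703)
Δp = p'−p = (0.9985,1.3713); α = Δx/Fx = (3359/3364) / (6718/841) = 1/8
check: Δy/Fy = (4613/3364) / (9226/841) = 1/8 ✓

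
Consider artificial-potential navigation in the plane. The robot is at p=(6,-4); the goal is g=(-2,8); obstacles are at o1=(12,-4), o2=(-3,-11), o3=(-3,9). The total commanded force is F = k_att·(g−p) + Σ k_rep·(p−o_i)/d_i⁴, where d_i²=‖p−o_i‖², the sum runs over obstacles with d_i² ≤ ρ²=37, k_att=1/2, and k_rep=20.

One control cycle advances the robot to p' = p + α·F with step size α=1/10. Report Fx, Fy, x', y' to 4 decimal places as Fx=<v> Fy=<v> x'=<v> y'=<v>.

F_att = 1/2·(g−p) = 1/2·(-8,12) = (-4.0000,6.0000)
o1: d²=36 ≤ ρ²=37; F_rep = 20·(-6,0)/36² = (-0.0926,0.0000)
o2: d²=130 > ρ²=37 → inactive
o3: d²=250 > ρ²=37 → inactive
F = F_att + ΣF_rep = (-4.0926,6.0000)
p' = p + 1/10·F = (5.5907,-3.4000)

Fx=-4.0926 Fy=6.0000 x'=5.5907 y'=-3.4000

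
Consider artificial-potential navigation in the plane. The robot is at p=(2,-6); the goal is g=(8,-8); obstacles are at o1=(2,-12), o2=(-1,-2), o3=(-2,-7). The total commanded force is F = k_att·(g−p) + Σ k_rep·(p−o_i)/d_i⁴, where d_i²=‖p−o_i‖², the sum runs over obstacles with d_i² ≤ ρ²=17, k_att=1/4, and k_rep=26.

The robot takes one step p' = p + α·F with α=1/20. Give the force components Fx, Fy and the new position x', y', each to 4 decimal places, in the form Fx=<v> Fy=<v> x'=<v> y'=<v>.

Fx=1.8599 Fy=-0.4100 x'=2.0930 y'=-6.0205

F_att = 1/4·(g−p) = 1/4·(6,-2) = (1.5000,-0.5000)
o1: d²=36 > ρ²=17 → inactive
o2: d²=25 > ρ²=17 → inactive
o3: d²=17 ≤ ρ²=17; F_rep = 26·(4,1)/17² = (0.3599,0.0900)
F = F_att + ΣF_rep = (1.8599,-0.4100)
p' = p + 1/20·F = (2.0930,-6.0205)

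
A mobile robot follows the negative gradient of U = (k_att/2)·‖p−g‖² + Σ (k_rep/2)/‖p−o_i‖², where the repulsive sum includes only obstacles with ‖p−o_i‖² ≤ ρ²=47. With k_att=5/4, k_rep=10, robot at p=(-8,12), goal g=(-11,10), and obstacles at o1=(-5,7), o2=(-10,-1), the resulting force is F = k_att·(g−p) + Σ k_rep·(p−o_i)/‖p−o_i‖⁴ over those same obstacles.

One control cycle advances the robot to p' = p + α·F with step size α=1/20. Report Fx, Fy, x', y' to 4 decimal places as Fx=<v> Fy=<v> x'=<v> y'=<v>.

Fx=-3.7760 Fy=-2.4567 x'=-8.1888 y'=11.8772

F_att = 5/4·(g−p) = 5/4·(-3,-2) = (-3.7500,-2.5000)
o1: d²=34 ≤ ρ²=47; F_rep = 10·(-3,5)/34² = (-0.0260,0.0433)
o2: d²=173 > ρ²=47 → inactive
F = F_att + ΣF_rep = (-3.7760,-2.4567)
p' = p + 1/20·F = (-8.1888,11.8772)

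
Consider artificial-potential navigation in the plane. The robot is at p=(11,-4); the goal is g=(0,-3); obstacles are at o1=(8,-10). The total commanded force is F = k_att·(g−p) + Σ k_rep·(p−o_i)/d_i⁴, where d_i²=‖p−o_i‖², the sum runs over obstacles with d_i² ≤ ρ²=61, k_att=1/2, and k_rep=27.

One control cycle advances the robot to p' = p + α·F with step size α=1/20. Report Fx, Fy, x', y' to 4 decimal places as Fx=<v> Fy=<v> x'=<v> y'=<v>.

F_att = 1/2·(g−p) = 1/2·(-11,1) = (-5.5000,0.5000)
o1: d²=45 ≤ ρ²=61; F_rep = 27·(3,6)/45² = (0.0400,0.0800)
F = F_att + ΣF_rep = (-5.4600,0.5800)
p' = p + 1/20·F = (10.7270,-3.9710)

Fx=-5.4600 Fy=0.5800 x'=10.7270 y'=-3.9710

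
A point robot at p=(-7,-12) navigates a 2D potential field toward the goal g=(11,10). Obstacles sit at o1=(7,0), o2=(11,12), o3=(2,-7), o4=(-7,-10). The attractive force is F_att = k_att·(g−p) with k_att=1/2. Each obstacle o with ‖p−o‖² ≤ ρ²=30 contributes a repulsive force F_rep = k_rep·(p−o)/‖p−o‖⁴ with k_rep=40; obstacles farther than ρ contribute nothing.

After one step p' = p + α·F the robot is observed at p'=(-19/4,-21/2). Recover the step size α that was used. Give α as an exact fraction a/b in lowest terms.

α = 1/4

F_att = 1/2·(g−p) = 1/2·(18,22) = (9.0000,11.0000)
o1: d²=340 > ρ²=30 → inactive
o2: d²=900 > ρ²=30 → inactive
o3: d²=106 > ρ²=30 → inactive
o4: d²=4 ≤ ρ²=30; F_rep = 40·(0,-2)/4² = (0.0000,-5.0000)
F = F_att + ΣF_rep = (9.0000,6.0000)
Δp = p'−p = (2.2500,1.5000); α = Δx/Fx = (9/4) / (9) = 1/4
check: Δy/Fy = (3/2) / (6) = 1/4 ✓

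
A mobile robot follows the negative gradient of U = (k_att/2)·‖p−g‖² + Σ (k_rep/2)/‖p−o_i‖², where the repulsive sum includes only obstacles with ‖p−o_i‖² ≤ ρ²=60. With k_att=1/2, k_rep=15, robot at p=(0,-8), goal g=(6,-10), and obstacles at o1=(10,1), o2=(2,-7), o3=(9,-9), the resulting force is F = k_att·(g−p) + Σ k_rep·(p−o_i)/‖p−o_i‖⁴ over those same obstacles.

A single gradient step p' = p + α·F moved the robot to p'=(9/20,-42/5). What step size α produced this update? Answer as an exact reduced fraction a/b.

α = 1/4

F_att = 1/2·(g−p) = 1/2·(6,-2) = (3.0000,-1.0000)
o1: d²=181 > ρ²=60 → inactive
o2: d²=5 ≤ ρ²=60; F_rep = 15·(-2,-1)/5² = (-1.2000,-0.6000)
o3: d²=82 > ρ²=60 → inactive
F = F_att + ΣF_rep = (1.8000,-1.6000)
Δp = p'−p = (0.4500,-0.4000); α = Δx/Fx = (9/20) / (9/5) = 1/4
check: Δy/Fy = (-2/5) / (-8/5) = 1/4 ✓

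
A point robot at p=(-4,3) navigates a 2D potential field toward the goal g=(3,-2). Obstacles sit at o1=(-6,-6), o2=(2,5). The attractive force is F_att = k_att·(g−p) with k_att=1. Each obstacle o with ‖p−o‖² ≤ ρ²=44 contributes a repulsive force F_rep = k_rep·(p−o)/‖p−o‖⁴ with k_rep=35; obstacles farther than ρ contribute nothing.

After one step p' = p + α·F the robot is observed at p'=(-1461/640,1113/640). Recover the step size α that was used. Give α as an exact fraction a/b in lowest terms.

F_att = 1·(g−p) = 1·(7,-5) = (7.0000,-5.0000)
o1: d²=85 > ρ²=44 → inactive
o2: d²=40 ≤ ρ²=44; F_rep = 35·(-6,-2)/40² = (-0.1313,-0.0437)
F = F_att + ΣF_rep = (6.8688,-5.0438)
Δp = p'−p = (1.7172,-1.2609); α = Δx/Fx = (1099/640) / (1099/160) = 1/4
check: Δy/Fy = (-807/640) / (-807/160) = 1/4 ✓

α = 1/4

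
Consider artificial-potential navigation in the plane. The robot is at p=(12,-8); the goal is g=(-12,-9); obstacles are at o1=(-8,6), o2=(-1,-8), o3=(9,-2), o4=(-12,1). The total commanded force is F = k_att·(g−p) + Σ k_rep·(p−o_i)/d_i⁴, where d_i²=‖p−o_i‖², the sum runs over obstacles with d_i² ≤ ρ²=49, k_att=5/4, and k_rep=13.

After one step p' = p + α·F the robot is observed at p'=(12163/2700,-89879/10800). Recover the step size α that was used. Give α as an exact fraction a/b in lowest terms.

F_att = 5/4·(g−p) = 5/4·(-24,-1) = (-30.0000,-1.2500)
o1: d²=596 > ρ²=49 → inactive
o2: d²=169 > ρ²=49 → inactive
o3: d²=45 ≤ ρ²=49; F_rep = 13·(3,-6)/45² = (0.0193,-0.0385)
o4: d²=657 > ρ²=49 → inactive
F = F_att + ΣF_rep = (-29.9807,-1.2885)
Δp = p'−p = (-7.4952,-0.3221); α = Δx/Fx = (-20237/2700) / (-20237/675) = 1/4
check: Δy/Fy = (-3479/10800) / (-3479/2700) = 1/4 ✓

α = 1/4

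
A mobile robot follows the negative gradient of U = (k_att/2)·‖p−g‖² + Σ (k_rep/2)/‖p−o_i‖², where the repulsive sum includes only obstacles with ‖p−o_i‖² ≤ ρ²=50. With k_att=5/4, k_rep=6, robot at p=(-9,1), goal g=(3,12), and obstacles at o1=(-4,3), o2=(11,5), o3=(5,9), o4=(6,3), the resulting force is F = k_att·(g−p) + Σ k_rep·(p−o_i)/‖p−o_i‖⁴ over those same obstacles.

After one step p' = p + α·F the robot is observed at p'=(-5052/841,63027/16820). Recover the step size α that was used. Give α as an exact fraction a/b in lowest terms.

α = 1/5

F_att = 5/4·(g−p) = 5/4·(12,11) = (15.0000,13.7500)
o1: d²=29 ≤ ρ²=50; F_rep = 6·(-5,-2)/29² = (-0.0357,-0.0143)
o2: d²=416 > ρ²=50 → inactive
o3: d²=260 > ρ²=50 → inactive
o4: d²=229 > ρ²=50 → inactive
F = F_att + ΣF_rep = (14.9643,13.7357)
Δp = p'−p = (2.9929,2.7471); α = Δx/Fx = (2517/841) / (12585/841) = 1/5
check: Δy/Fy = (46207/16820) / (46207/3364) = 1/5 ✓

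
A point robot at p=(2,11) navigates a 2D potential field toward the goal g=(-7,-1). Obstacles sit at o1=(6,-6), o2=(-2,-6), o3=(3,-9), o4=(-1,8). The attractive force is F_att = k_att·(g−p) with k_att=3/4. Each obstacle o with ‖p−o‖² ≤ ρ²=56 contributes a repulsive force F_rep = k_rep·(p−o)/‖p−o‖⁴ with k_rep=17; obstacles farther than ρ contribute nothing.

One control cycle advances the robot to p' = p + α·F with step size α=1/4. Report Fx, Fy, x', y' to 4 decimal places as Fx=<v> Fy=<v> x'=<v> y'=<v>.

Fx=-6.5926 Fy=-8.8426 x'=0.3519 y'=8.7894

F_att = 3/4·(g−p) = 3/4·(-9,-12) = (-6.7500,-9.0000)
o1: d²=305 > ρ²=56 → inactive
o2: d²=305 > ρ²=56 → inactive
o3: d²=401 > ρ²=56 → inactive
o4: d²=18 ≤ ρ²=56; F_rep = 17·(3,3)/18² = (0.1574,0.1574)
F = F_att + ΣF_rep = (-6.5926,-8.8426)
p' = p + 1/4·F = (0.3519,8.7894)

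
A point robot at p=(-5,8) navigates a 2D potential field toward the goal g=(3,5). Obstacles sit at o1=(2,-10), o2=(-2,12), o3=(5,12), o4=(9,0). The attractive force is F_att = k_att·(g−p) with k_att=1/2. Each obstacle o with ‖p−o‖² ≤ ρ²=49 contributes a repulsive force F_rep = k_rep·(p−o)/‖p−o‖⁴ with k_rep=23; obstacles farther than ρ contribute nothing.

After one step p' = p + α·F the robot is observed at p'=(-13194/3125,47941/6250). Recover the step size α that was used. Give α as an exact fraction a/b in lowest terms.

F_att = 1/2·(g−p) = 1/2·(8,-3) = (4.0000,-1.5000)
o1: d²=373 > ρ²=49 → inactive
o2: d²=25 ≤ ρ²=49; F_rep = 23·(-3,-4)/25² = (-0.1104,-0.1472)
o3: d²=116 > ρ²=49 → inactive
o4: d²=260 > ρ²=49 → inactive
F = F_att + ΣF_rep = (3.8896,-1.6472)
Δp = p'−p = (0.7779,-0.3294); α = Δx/Fx = (2431/3125) / (2431/625) = 1/5
check: Δy/Fy = (-2059/6250) / (-2059/1250) = 1/5 ✓

α = 1/5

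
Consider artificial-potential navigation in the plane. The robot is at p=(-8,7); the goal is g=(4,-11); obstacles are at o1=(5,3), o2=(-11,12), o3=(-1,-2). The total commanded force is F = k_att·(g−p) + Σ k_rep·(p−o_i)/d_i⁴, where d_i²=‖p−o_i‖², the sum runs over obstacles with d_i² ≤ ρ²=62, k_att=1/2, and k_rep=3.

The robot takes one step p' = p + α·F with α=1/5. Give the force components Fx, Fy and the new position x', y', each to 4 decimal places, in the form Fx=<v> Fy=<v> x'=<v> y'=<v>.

F_att = 1/2·(g−p) = 1/2·(12,-18) = (6.0000,-9.0000)
o1: d²=185 > ρ²=62 → inactive
o2: d²=34 ≤ ρ²=62; F_rep = 3·(3,-5)/34² = (0.0078,-0.0130)
o3: d²=130 > ρ²=62 → inactive
F = F_att + ΣF_rep = (6.0078,-9.0130)
p' = p + 1/5·F = (-6.7984,5.1974)

Fx=6.0078 Fy=-9.0130 x'=-6.7984 y'=5.1974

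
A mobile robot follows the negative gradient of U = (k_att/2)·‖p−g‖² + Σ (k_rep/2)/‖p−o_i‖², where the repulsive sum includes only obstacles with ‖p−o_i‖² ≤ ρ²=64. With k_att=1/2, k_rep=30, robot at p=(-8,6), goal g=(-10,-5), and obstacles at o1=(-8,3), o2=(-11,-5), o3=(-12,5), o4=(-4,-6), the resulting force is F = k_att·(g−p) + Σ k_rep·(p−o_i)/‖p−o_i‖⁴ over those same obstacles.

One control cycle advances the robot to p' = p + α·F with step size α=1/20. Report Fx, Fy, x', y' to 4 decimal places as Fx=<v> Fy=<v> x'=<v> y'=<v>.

Fx=-0.5848 Fy=-4.2851 x'=-8.0292 y'=5.7857

F_att = 1/2·(g−p) = 1/2·(-2,-11) = (-1.0000,-5.5000)
o1: d²=9 ≤ ρ²=64; F_rep = 30·(0,3)/9² = (0.0000,1.1111)
o2: d²=130 > ρ²=64 → inactive
o3: d²=17 ≤ ρ²=64; F_rep = 30·(4,1)/17² = (0.4152,0.1038)
o4: d²=160 > ρ²=64 → inactive
F = F_att + ΣF_rep = (-0.5848,-4.2851)
p' = p + 1/20·F = (-8.0292,5.7857)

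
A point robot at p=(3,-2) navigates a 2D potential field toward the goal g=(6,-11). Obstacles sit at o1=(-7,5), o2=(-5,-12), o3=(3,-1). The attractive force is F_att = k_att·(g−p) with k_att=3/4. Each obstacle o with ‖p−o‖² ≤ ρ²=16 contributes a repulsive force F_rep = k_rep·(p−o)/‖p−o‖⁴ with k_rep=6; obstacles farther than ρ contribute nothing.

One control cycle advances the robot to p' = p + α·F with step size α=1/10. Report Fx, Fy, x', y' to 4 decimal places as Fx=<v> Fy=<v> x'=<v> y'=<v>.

Fx=2.2500 Fy=-12.7500 x'=3.2250 y'=-3.2750

F_att = 3/4·(g−p) = 3/4·(3,-9) = (2.2500,-6.7500)
o1: d²=149 > ρ²=16 → inactive
o2: d²=164 > ρ²=16 → inactive
o3: d²=1 ≤ ρ²=16; F_rep = 6·(0,-1)/1² = (0.0000,-6.0000)
F = F_att + ΣF_rep = (2.2500,-12.7500)
p' = p + 1/10·F = (3.2250,-3.2750)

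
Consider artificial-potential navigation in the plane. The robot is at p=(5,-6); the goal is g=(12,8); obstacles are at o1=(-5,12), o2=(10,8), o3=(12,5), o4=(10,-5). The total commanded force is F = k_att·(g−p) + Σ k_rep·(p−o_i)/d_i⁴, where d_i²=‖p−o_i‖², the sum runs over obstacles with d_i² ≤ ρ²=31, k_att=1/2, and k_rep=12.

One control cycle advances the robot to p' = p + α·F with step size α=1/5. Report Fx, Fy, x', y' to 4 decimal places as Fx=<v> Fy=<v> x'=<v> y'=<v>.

F_att = 1/2·(g−p) = 1/2·(7,14) = (3.5000,7.0000)
o1: d²=424 > ρ²=31 → inactive
o2: d²=221 > ρ²=31 → inactive
o3: d²=170 > ρ²=31 → inactive
o4: d²=26 ≤ ρ²=31; F_rep = 12·(-5,-1)/26² = (-0.0888,-0.0178)
F = F_att + ΣF_rep = (3.4112,6.9822)
p' = p + 1/5·F = (5.6822,-4.6036)

Fx=3.4112 Fy=6.9822 x'=5.6822 y'=-4.6036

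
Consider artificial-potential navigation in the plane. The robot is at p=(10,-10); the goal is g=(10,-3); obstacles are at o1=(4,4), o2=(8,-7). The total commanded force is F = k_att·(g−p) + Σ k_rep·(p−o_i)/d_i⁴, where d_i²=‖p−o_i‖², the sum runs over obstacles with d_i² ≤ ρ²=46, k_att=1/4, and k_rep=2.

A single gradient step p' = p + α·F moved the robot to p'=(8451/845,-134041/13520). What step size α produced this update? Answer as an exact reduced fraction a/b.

F_att = 1/4·(g−p) = 1/4·(0,7) = (0.0000,1.7500)
o1: d²=232 > ρ²=46 → inactive
o2: d²=13 ≤ ρ²=46; F_rep = 2·(2,-3)/13² = (0.0237,-0.0355)
F = F_att + ΣF_rep = (0.0237,1.7145)
Δp = p'−p = (0.0012,0.0857); α = Δx/Fx = (1/845) / (4/169) = 1/20
check: Δy/Fy = (1159/13520) / (1159/676) = 1/20 ✓

α = 1/20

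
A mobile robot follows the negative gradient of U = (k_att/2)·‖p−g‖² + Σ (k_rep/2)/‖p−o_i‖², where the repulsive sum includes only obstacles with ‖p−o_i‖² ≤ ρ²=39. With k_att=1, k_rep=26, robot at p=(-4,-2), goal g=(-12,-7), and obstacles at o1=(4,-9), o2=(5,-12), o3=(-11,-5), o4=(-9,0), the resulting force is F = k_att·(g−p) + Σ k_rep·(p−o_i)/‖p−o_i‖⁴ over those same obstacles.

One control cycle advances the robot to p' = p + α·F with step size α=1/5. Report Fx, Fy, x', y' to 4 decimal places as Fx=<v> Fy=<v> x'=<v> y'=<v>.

F_att = 1·(g−p) = 1·(-8,-5) = (-8.0000,-5.0000)
o1: d²=113 > ρ²=39 → inactive
o2: d²=181 > ρ²=39 → inactive
o3: d²=58 > ρ²=39 → inactive
o4: d²=29 ≤ ρ²=39; F_rep = 26·(5,-2)/29² = (0.1546,-0.0618)
F = F_att + ΣF_rep = (-7.8454,-5.0618)
p' = p + 1/5·F = (-5.5691,-3.0124)

Fx=-7.8454 Fy=-5.0618 x'=-5.5691 y'=-3.0124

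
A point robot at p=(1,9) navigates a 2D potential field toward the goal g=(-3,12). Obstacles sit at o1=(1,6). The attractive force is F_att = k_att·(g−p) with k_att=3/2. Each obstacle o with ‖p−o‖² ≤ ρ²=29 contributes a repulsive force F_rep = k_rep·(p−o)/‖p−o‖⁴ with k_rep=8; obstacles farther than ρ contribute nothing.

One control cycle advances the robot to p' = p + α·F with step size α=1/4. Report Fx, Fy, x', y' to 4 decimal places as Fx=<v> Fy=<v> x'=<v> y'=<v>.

F_att = 3/2·(g−p) = 3/2·(-4,3) = (-6.0000,4.5000)
o1: d²=9 ≤ ρ²=29; F_rep = 8·(0,3)/9² = (0.0000,0.2963)
F = F_att + ΣF_rep = (-6.0000,4.7963)
p' = p + 1/4·F = (-0.5000,10.1991)

Fx=-6.0000 Fy=4.7963 x'=-0.5000 y'=10.1991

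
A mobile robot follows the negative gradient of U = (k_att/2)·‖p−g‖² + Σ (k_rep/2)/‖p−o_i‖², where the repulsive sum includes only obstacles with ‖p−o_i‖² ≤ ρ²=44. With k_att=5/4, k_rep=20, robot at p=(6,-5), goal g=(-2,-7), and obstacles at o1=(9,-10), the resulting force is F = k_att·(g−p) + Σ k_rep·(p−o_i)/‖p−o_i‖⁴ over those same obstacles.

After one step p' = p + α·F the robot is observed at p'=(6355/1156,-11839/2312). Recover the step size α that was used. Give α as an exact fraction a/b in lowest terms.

α = 1/20

F_att = 5/4·(g−p) = 5/4·(-8,-2) = (-10.0000,-2.5000)
o1: d²=34 ≤ ρ²=44; F_rep = 20·(-3,5)/34² = (-0.0519,0.0865)
F = F_att + ΣF_rep = (-10.0519,-2.4135)
Δp = p'−p = (-0.5026,-0.1207); α = Δx/Fx = (-581/1156) / (-2905/289) = 1/20
check: Δy/Fy = (-279/2312) / (-1395/578) = 1/20 ✓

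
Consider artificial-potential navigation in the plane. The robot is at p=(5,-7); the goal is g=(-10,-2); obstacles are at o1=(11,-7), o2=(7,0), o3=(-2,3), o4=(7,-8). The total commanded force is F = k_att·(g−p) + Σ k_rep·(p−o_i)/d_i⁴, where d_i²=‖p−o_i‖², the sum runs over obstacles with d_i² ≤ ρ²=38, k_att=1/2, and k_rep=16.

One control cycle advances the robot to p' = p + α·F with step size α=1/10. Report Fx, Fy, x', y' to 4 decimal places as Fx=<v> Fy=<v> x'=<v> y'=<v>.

F_att = 1/2·(g−p) = 1/2·(-15,5) = (-7.5000,2.5000)
o1: d²=36 ≤ ρ²=38; F_rep = 16·(-6,0)/36² = (-0.0741,0.0000)
o2: d²=53 > ρ²=38 → inactive
o3: d²=149 > ρ²=38 → inactive
o4: d²=5 ≤ ρ²=38; F_rep = 16·(-2,1)/5² = (-1.2800,0.6400)
F = F_att + ΣF_rep = (-8.8541,3.1400)
p' = p + 1/10·F = (4.1146,-6.6860)

Fx=-8.8541 Fy=3.1400 x'=4.1146 y'=-6.6860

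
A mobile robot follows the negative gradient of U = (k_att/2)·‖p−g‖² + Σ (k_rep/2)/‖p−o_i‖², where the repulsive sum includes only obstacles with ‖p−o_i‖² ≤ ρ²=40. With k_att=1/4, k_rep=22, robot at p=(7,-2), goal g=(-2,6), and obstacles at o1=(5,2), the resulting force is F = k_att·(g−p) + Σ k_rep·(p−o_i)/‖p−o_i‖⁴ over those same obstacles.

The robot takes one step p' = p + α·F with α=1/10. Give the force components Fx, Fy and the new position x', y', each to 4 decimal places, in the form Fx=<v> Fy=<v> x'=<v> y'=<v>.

Fx=-2.1400 Fy=1.7800 x'=6.7860 y'=-1.8220

F_att = 1/4·(g−p) = 1/4·(-9,8) = (-2.2500,2.0000)
o1: d²=20 ≤ ρ²=40; F_rep = 22·(2,-4)/20² = (0.1100,-0.2200)
F = F_att + ΣF_rep = (-2.1400,1.7800)
p' = p + 1/10·F = (6.7860,-1.8220)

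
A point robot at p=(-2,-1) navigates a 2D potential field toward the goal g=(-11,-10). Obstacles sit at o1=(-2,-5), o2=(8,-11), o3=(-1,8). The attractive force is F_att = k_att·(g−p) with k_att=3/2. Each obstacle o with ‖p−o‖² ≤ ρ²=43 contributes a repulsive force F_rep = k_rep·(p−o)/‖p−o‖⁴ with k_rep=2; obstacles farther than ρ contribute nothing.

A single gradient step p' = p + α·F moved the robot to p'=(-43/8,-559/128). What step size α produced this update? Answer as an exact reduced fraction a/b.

α = 1/4

F_att = 3/2·(g−p) = 3/2·(-9,-9) = (-13.5000,-13.5000)
o1: d²=16 ≤ ρ²=43; F_rep = 2·(0,4)/16² = (0.0000,0.0312)
o2: d²=200 > ρ²=43 → inactive
o3: d²=82 > ρ²=43 → inactive
F = F_att + ΣF_rep = (-13.5000,-13.4688)
Δp = p'−p = (-3.3750,-3.3672); α = Δx/Fx = (-27/8) / (-27/2) = 1/4
check: Δy/Fy = (-431/128) / (-431/32) = 1/4 ✓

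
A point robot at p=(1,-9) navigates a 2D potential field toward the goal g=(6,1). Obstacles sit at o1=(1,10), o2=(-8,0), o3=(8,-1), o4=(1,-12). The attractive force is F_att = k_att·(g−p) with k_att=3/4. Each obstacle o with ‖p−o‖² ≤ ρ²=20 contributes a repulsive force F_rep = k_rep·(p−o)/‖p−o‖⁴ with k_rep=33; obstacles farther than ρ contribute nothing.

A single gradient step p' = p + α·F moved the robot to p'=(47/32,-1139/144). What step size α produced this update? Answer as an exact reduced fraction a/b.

F_att = 3/4·(g−p) = 3/4·(5,10) = (3.7500,7.5000)
o1: d²=361 > ρ²=20 → inactive
o2: d²=162 > ρ²=20 → inactive
o3: d²=113 > ρ²=20 → inactive
o4: d²=9 ≤ ρ²=20; F_rep = 33·(0,3)/9² = (0.0000,1.2222)
F = F_att + ΣF_rep = (3.7500,8.7222)
Δp = p'−p = (0.4688,1.0903); α = Δx/Fx = (15/32) / (15/4) = 1/8
check: Δy/Fy = (157/144) / (157/18) = 1/8 ✓

α = 1/8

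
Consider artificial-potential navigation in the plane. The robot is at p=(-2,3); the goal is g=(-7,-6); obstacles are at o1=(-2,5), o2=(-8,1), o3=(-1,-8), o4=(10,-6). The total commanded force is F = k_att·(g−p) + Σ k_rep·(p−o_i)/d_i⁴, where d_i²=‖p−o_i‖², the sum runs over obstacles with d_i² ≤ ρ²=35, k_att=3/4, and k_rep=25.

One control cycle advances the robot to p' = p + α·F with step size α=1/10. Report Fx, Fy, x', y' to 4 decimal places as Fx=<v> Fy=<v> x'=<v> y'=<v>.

F_att = 3/4·(g−p) = 3/4·(-5,-9) = (-3.7500,-6.7500)
o1: d²=4 ≤ ρ²=35; F_rep = 25·(0,-2)/4² = (0.0000,-3.1250)
o2: d²=40 > ρ²=35 → inactive
o3: d²=122 > ρ²=35 → inactive
o4: d²=225 > ρ²=35 → inactive
F = F_att + ΣF_rep = (-3.7500,-9.8750)
p' = p + 1/10·F = (-2.3750,2.0125)

Fx=-3.7500 Fy=-9.8750 x'=-2.3750 y'=2.0125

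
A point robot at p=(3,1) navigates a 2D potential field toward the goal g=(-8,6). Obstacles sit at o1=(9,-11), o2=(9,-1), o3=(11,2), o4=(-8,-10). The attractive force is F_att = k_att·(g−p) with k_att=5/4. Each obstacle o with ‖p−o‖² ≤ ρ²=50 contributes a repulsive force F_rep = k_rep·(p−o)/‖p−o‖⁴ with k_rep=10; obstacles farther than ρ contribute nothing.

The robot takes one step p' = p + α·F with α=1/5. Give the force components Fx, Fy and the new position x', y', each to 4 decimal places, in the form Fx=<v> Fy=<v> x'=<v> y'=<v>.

F_att = 5/4·(g−p) = 5/4·(-11,5) = (-13.7500,6.2500)
o1: d²=180 > ρ²=50 → inactive
o2: d²=40 ≤ ρ²=50; F_rep = 10·(-6,2)/40² = (-0.0375,0.0125)
o3: d²=65 > ρ²=50 → inactive
o4: d²=242 > ρ²=50 → inactive
F = F_att + ΣF_rep = (-13.7875,6.2625)
p' = p + 1/5·F = (0.2425,2.2525)

Fx=-13.7875 Fy=6.2625 x'=0.2425 y'=2.2525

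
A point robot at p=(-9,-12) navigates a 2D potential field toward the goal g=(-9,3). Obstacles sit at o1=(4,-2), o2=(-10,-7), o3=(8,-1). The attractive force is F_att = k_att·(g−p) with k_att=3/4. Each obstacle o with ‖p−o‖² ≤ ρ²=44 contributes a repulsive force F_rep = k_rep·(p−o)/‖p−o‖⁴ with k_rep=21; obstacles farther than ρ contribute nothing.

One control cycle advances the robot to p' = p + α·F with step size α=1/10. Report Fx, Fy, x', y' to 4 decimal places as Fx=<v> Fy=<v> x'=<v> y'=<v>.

Fx=0.0311 Fy=11.0947 x'=-8.9969 y'=-10.8905

F_att = 3/4·(g−p) = 3/4·(0,15) = (0.0000,11.2500)
o1: d²=269 > ρ²=44 → inactive
o2: d²=26 ≤ ρ²=44; F_rep = 21·(1,-5)/26² = (0.0311,-0.1553)
o3: d²=410 > ρ²=44 → inactive
F = F_att + ΣF_rep = (0.0311,11.0947)
p' = p + 1/10·F = (-8.9969,-10.8905)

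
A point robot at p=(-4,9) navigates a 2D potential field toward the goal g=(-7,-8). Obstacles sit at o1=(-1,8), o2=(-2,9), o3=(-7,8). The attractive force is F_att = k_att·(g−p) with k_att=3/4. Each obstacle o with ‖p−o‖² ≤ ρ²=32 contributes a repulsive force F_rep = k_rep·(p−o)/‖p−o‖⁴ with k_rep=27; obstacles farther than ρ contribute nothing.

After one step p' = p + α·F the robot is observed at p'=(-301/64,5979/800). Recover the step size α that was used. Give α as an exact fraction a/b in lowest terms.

α = 1/8

F_att = 3/4·(g−p) = 3/4·(-3,-17) = (-2.2500,-12.7500)
o1: d²=10 ≤ ρ²=32; F_rep = 27·(-3,1)/10² = (-0.8100,0.2700)
o2: d²=4 ≤ ρ²=32; F_rep = 27·(-2,0)/4² = (-3.3750,0.0000)
o3: d²=10 ≤ ρ²=32; F_rep = 27·(3,1)/10² = (0.8100,0.2700)
F = F_att + ΣF_rep = (-5.6250,-12.2100)
Δp = p'−p = (-0.7031,-1.5263); α = Δx/Fx = (-45/64) / (-45/8) = 1/8
check: Δy/Fy = (-1221/800) / (-1221/100) = 1/8 ✓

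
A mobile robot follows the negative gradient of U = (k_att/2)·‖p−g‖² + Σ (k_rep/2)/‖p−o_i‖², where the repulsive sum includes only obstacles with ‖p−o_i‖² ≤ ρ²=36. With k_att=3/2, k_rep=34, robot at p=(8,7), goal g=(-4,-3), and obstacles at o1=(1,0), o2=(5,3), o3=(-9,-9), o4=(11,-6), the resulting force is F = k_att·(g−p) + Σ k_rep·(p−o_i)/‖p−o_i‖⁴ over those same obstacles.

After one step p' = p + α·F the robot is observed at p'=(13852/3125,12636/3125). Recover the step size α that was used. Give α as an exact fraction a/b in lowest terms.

F_att = 3/2·(g−p) = 3/2·(-12,-10) = (-18.0000,-15.0000)
o1: d²=98 > ρ²=36 → inactive
o2: d²=25 ≤ ρ²=36; F_rep = 34·(3,4)/25² = (0.1632,0.2176)
o3: d²=545 > ρ²=36 → inactive
o4: d²=178 > ρ²=36 → inactive
F = F_att + ΣF_rep = (-17.8368,-14.7824)
Δp = p'−p = (-3.5674,-2.9565); α = Δx/Fx = (-11148/3125) / (-11148/625) = 1/5
check: Δy/Fy = (-9239/3125) / (-9239/625) = 1/5 ✓

α = 1/5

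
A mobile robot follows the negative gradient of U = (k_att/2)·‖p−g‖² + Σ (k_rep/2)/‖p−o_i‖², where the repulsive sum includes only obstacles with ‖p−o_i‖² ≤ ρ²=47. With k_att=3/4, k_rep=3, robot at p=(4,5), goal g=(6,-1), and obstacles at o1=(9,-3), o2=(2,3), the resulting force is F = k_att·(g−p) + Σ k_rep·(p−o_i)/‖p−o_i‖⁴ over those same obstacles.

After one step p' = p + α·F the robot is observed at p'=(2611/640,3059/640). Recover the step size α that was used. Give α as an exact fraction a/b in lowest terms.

α = 1/20

F_att = 3/4·(g−p) = 3/4·(2,-6) = (1.5000,-4.5000)
o1: d²=89 > ρ²=47 → inactive
o2: d²=8 ≤ ρ²=47; F_rep = 3·(2,2)/8² = (0.0938,0.0938)
F = F_att + ΣF_rep = (1.5938,-4.4062)
Δp = p'−p = (0.0797,-0.2203); α = Δx/Fx = (51/640) / (51/32) = 1/20
check: Δy/Fy = (-141/640) / (-141/32) = 1/20 ✓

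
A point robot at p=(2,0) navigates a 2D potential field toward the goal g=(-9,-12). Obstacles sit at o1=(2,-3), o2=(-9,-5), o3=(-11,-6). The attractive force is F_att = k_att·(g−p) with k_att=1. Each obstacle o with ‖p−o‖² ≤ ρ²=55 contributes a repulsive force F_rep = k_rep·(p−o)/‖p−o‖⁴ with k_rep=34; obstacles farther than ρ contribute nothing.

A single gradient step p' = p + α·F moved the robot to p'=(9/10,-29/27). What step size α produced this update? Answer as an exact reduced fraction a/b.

α = 1/10

F_att = 1·(g−p) = 1·(-11,-12) = (-11.0000,-12.0000)
o1: d²=9 ≤ ρ²=55; F_rep = 34·(0,3)/9² = (0.0000,1.2593)
o2: d²=146 > ρ²=55 → inactive
o3: d²=205 > ρ²=55 → inactive
F = F_att + ΣF_rep = (-11.0000,-10.7407)
Δp = p'−p = (-1.1000,-1.0741); α = Δx/Fx = (-11/10) / (-11) = 1/10
check: Δy/Fy = (-29/27) / (-290/27) = 1/10 ✓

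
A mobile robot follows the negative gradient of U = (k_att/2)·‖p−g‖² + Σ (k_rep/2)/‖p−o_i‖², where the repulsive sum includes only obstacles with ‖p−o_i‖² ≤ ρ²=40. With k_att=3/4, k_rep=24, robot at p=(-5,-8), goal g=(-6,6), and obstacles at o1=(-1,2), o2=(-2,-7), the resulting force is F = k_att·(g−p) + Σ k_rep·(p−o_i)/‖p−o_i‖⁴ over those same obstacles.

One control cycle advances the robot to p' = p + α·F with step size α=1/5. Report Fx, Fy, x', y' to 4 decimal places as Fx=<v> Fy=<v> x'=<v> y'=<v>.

Fx=-1.4700 Fy=10.2600 x'=-5.2940 y'=-5.9480

F_att = 3/4·(g−p) = 3/4·(-1,14) = (-0.7500,10.5000)
o1: d²=116 > ρ²=40 → inactive
o2: d²=10 ≤ ρ²=40; F_rep = 24·(-3,-1)/10² = (-0.7200,-0.2400)
F = F_att + ΣF_rep = (-1.4700,10.2600)
p' = p + 1/5·F = (-5.2940,-5.9480)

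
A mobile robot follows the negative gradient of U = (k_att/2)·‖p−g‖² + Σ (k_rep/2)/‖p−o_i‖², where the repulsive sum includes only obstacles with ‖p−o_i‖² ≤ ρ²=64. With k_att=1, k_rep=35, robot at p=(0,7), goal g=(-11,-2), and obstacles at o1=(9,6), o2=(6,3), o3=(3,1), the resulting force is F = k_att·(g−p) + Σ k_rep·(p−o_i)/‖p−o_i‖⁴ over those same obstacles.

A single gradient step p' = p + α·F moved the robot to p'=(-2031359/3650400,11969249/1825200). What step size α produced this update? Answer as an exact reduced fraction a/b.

α = 1/20

F_att = 1·(g−p) = 1·(-11,-9) = (-11.0000,-9.0000)
o1: d²=82 > ρ²=64 → inactive
o2: d²=52 ≤ ρ²=64; F_rep = 35·(-6,4)/52² = (-0.0777,0.0518)
o3: d²=45 ≤ ρ²=64; F_rep = 35·(-3,6)/45² = (-0.0519,0.1037)
F = F_att + ΣF_rep = (-11.1295,-8.8445)
Δp = p'−p = (-0.5565,-0.4422); α = Δx/Fx = (-2031359/3650400) / (-2031359/182520) = 1/20
check: Δy/Fy = (-807151/1825200) / (-807151/91260) = 1/20 ✓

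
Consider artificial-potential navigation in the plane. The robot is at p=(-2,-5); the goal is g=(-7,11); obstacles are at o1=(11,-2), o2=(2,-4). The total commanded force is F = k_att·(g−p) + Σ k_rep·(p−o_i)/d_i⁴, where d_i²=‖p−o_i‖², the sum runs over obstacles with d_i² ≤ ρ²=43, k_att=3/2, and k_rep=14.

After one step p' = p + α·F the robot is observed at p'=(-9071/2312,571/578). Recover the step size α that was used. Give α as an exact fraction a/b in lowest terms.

α = 1/4

F_att = 3/2·(g−p) = 3/2·(-5,16) = (-7.5000,24.0000)
o1: d²=178 > ρ²=43 → inactive
o2: d²=17 ≤ ρ²=43; F_rep = 14·(-4,-1)/17² = (-0.1938,-0.0484)
F = F_att + ΣF_rep = (-7.6938,23.9516)
Δp = p'−p = (-1.9234,5.9879); α = Δx/Fx = (-4447/2312) / (-4447/578) = 1/4
check: Δy/Fy = (3461/578) / (6922/289) = 1/4 ✓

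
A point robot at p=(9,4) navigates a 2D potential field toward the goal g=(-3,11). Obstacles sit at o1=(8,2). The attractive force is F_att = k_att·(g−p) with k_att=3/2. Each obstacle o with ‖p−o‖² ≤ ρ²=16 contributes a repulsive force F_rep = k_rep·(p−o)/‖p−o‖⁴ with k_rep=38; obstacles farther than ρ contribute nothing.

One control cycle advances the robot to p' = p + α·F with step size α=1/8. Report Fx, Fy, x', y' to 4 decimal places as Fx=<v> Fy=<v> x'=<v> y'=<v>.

F_att = 3/2·(g−p) = 3/2·(-12,7) = (-18.0000,10.5000)
o1: d²=5 ≤ ρ²=16; F_rep = 38·(1,2)/5² = (1.5200,3.0400)
F = F_att + ΣF_rep = (-16.4800,13.5400)
p' = p + 1/8·F = (6.9400,5.6925)

Fx=-16.4800 Fy=13.5400 x'=6.9400 y'=5.6925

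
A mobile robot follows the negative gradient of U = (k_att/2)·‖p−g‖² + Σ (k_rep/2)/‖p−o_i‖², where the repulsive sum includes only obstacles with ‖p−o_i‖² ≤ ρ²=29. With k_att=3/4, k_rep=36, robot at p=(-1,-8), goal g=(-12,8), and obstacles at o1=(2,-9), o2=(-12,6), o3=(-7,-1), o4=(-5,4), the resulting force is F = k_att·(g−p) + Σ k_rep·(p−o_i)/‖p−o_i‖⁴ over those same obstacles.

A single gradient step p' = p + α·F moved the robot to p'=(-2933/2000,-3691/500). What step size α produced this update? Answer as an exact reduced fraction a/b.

F_att = 3/4·(g−p) = 3/4·(-11,16) = (-8.2500,12.0000)
o1: d²=10 ≤ ρ²=29; F_rep = 36·(-3,1)/10² = (-1.0800,0.3600)
o2: d²=317 > ρ²=29 → inactive
o3: d²=85 > ρ²=29 → inactive
o4: d²=160 > ρ²=29 → inactive
F = F_att + ΣF_rep = (-9.3300,12.3600)
Δp = p'−p = (-0.4665,0.6180); α = Δx/Fx = (-933/2000) / (-933/100) = 1/20
check: Δy/Fy = (309/500) / (309/25) = 1/20 ✓

α = 1/20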